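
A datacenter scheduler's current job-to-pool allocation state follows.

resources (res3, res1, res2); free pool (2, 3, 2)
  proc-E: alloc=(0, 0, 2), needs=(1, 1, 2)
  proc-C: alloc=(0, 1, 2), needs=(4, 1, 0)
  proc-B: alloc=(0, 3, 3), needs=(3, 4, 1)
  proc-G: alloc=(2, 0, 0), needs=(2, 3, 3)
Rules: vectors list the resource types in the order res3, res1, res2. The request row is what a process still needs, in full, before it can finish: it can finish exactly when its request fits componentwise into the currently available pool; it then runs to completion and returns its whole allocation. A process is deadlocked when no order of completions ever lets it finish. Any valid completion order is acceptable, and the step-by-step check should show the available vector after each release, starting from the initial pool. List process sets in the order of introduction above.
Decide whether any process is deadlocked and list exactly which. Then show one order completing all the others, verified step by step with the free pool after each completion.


The deadlocked set is empty.
Key observation: the pool covers proc-E at once, and every later process fits after earlier releases.
A valid finishing order for the others: proc-E, proc-G, proc-C, proc-B. Walking it through:
  pool = (2, 3, 2)
  proc-E needs (1, 1, 2) <= (2, 3, 2) -> finishes; pool += (0, 0, 2) = (2, 3, 4)
  proc-G needs (2, 3, 3) <= (2, 3, 4) -> finishes; pool += (2, 0, 0) = (4, 3, 4)
  proc-C needs (4, 1, 0) <= (4, 3, 4) -> finishes; pool += (0, 1, 2) = (4, 4, 6)
  proc-B needs (3, 4, 1) <= (4, 4, 6) -> finishes; pool += (0, 3, 3) = (4, 7, 9)


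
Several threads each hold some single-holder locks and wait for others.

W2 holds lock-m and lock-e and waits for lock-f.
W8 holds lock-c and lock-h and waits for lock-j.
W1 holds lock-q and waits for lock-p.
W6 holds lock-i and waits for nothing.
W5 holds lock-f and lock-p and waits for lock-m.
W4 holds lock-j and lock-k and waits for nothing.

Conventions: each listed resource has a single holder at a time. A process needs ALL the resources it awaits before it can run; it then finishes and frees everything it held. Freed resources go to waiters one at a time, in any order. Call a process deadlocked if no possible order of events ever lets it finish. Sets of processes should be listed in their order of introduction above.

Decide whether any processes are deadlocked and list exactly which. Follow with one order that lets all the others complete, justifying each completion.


The deadlocked set is W2, W1 and W5.
Key observation: the cycle W2 -> W5 -> W2 can never break — each member waits on the next; W1 waits into the deadlock from upstream.
One completion order for the rest: W4, W6, W8.
Step-by-step check:
  W4 waits on nothing -> runs at once and releases lock-j and lock-k
  W6 waits on nothing -> runs at once and releases lock-i
  run W8 (all its waits — lock-j — are resolved); releases lock-c and lock-h


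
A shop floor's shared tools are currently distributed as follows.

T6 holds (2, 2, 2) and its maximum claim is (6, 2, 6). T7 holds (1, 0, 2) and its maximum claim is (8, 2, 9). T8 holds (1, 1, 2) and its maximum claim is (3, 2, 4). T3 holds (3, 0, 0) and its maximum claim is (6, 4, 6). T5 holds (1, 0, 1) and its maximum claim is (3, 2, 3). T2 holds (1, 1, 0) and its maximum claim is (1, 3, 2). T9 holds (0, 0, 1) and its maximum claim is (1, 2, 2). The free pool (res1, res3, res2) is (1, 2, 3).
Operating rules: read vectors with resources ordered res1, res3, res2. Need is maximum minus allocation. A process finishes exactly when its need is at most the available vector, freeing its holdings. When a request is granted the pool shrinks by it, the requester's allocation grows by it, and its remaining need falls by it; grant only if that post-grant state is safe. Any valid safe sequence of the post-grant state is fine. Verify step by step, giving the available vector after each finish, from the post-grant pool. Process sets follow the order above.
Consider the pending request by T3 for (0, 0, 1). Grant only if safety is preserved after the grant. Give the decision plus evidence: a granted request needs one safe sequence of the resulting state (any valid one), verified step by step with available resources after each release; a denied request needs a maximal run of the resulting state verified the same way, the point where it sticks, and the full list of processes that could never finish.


GRANT — the state after the grant stays safe, e.g. via T2, T8, T5, T9, T6, T3, T7.
Key observation: (1, 2, 2) free after granting still covers T2 first, and each release covers the next.
Check on the post-grant state, step by step:
  pool = (1, 2, 2)
  T2 needs (0, 2, 2) <= (1, 2, 2) -> finishes; pool += (1, 1, 0) = (2, 3, 2)
  T8 needs (2, 1, 2) <= (2, 3, 2) -> finishes; pool += (1, 1, 2) = (3, 4, 4)
  T5 needs (2, 2, 2) <= (3, 4, 4) -> finishes; pool += (1, 0, 1) = (4, 4, 5)
  T9 needs (1, 2, 1) <= (4, 4, 5) -> finishes; pool += (0, 0, 1) = (4, 4, 6)
  T6 needs (4, 0, 4) <= (4, 4, 6) -> finishes; pool += (2, 2, 2) = (6, 6, 8)
  T3 needs (3, 4, 5) <= (6, 6, 8) -> finishes; pool += (3, 0, 1) = (9, 6, 9)
  T7 needs (7, 2, 7) <= (9, 6, 9) -> finishes; pool += (1, 0, 2) = (10, 6, 11)


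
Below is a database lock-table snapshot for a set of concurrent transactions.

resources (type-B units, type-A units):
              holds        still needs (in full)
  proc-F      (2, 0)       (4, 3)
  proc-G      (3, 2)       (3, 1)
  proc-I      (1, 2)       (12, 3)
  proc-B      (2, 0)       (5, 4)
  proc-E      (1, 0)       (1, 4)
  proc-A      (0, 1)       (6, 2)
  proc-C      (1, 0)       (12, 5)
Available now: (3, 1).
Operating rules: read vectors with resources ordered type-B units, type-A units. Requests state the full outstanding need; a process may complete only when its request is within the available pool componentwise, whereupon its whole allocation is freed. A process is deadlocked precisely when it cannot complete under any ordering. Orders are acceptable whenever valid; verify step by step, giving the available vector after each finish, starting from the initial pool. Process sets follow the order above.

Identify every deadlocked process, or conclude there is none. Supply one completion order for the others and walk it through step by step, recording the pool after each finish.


The deadlocked set is proc-I and proc-C.
Key observation: no order helps: past proc-G, proc-A, proc-B, proc-E, proc-F, the free pool tops out at (11, 4), below what each blocked process needs in type-B units.
The rest can finish in the order proc-G, proc-A, proc-B, proc-E, proc-F. Walking it through:
  pool = (3, 1)
  run proc-G (needs (3, 1), free (3, 1)); after release of (3, 2) the pool is (6, 3)
  run proc-A (needs (6, 2), free (6, 3)); after release of (0, 1) the pool is (6, 4)
  run proc-B (needs (5, 4), free (6, 4)); after release of (2, 0) the pool is (8, 4)
  run proc-E (needs (1, 4), free (8, 4)); after release of (1, 0) the pool is (9, 4)
  run proc-F (needs (4, 3), free (9, 4)); after release of (2, 0) the pool is (11, 4)
The blocked processes can never fit:
  proc-I cannot run: need (12, 3) vs free (11, 4) (insufficient type-B units)
  proc-C cannot run: need (12, 5) vs free (11, 4) (insufficient type-B units and type-A units)


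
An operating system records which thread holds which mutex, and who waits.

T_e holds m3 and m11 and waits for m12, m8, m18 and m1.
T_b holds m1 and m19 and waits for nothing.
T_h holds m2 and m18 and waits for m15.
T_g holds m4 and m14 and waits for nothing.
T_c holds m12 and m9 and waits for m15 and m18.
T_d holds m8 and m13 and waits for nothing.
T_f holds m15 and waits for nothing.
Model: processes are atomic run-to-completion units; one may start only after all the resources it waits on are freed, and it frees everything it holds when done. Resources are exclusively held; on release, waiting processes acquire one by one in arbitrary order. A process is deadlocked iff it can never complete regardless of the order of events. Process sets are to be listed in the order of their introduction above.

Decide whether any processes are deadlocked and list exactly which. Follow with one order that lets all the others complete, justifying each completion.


The deadlocked set is empty.
Key observation: every chain of waits terminates; starting from the processes that wait on nothing, all the rest unlock in turn.
The rest can finish in the order T_d, T_g, T_f, T_h, T_b, T_c, T_e.
Walking it through:
  T_d: no waits; runs immediately, freeing m8 and m13
  T_g: no waits; runs immediately, freeing m4 and m14
  T_f: no waits; runs immediately, freeing m15
  run T_h (all its waits — m15 — are resolved); releases m2 and m18
  T_b: no waits; runs immediately, freeing m1 and m19
  run T_c (all its waits — m15 and m18 — are resolved); releases m12 and m9
  run T_e (all its waits — m12, m8, m18 and m1 — are resolved); releases m3 and m11


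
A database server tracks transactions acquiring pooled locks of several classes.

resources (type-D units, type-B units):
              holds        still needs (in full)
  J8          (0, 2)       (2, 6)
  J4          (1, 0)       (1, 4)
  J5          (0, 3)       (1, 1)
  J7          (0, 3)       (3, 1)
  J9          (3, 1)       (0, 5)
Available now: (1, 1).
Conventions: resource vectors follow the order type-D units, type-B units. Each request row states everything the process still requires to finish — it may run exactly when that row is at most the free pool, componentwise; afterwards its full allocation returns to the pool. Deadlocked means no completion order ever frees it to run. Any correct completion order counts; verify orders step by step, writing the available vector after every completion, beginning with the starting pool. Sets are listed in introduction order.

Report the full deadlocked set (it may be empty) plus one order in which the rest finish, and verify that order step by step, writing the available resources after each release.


Deadlocked: J8, J7 and J9.
Key observation: after J5, J4 the pool peaks at (2, 4), and each blocked process is short somewhere: J8 on type-B units; J7 on type-D units; J9 on type-B units.
A valid finishing order for the others: J5, J4. Verifying each step:
  pool = (1, 1)
  run J5 (needs (1, 1), free (1, 1)); after release of (0, 3) the pool is (1, 4)
  run J4 (needs (1, 4), free (1, 4)); after release of (1, 0) the pool is (2, 4)
The blocked processes can never fit:
  J8 cannot run: need (2, 6) vs free (2, 4) (insufficient type-B units)
  J7 cannot run: need (3, 1) vs free (2, 4) (insufficient type-D units)
  J9 cannot run: need (0, 5) vs free (2, 4) (insufficient type-B units)


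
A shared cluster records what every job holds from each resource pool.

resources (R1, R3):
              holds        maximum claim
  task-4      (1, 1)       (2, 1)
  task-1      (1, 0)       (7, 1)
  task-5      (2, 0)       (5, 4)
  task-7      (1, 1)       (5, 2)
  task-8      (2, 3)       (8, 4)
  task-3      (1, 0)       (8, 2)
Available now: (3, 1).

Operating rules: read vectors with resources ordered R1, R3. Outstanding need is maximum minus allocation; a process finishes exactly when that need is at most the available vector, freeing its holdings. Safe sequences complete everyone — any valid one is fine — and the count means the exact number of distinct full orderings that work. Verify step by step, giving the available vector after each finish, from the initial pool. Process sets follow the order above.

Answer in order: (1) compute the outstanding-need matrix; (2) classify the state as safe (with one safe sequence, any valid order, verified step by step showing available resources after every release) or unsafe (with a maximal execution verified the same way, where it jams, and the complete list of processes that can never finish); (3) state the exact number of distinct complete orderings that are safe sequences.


(1) Outstanding need per process (order R1, R3):
  task-4: (1, 0)
  task-1: (6, 1)
  task-5: (3, 4)
  task-7: (4, 1)
  task-8: (6, 1)
  task-3: (7, 2)
(2) UNSAFE.
Key observation: after task-4, task-7 the pool peaks at (5, 3), and each blocked process is short somewhere: task-1 on R1; task-5 on R3; task-8 on R1; task-3 on R1.
Going as far as possible: task-4, task-7; after that, nothing fits. Walking it through:
  pool = (3, 1)
  run task-4 (needs (1, 0), free (3, 1)); after release of (1, 1) the pool is (4, 2)
  run task-7 (needs (4, 1), free (4, 2)); after release of (1, 1) the pool is (5, 3)
  blocked: task-1 wants (6, 1), pool (5, 3) — not enough R1
  blocked: task-5 wants (3, 4), pool (5, 3) — not enough R3
  blocked: task-8 wants (6, 1), pool (5, 3) — not enough R1
  blocked: task-3 wants (7, 2), pool (5, 3) — not enough R1
Processes that can never finish: task-1, task-5, task-8 and task-3.
(3) The exact count: 0 of the possible complete orderings are safe sequences.


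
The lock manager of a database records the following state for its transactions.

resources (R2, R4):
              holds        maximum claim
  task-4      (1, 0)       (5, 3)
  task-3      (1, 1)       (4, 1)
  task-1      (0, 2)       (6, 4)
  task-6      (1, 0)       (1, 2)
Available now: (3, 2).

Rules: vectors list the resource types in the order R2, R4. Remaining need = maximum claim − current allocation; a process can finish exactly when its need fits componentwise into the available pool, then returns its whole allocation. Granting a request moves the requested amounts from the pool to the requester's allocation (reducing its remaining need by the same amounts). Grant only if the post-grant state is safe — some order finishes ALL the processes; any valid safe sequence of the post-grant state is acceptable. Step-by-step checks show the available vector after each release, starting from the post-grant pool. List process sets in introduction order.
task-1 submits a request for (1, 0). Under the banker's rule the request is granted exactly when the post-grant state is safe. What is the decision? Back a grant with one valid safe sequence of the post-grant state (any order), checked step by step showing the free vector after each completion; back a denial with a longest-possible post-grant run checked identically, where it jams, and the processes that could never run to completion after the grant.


GRANT. The post-grant state is safe; one safe sequence: task-6, task-3, task-4, task-1.
Key observation: (2, 2) free after granting still covers task-6 first, and each release covers the next.
Check on the post-grant state, step by step:
  pool = (2, 2)
  run task-6 (needs (0, 2), free (2, 2)); after release of (1, 0) the pool is (3, 2)
  run task-3 (needs (3, 0), free (3, 2)); after release of (1, 1) the pool is (4, 3)
  run task-4 (needs (4, 3), free (4, 3)); after release of (1, 0) the pool is (5, 3)
  run task-1 (needs (5, 2), free (5, 3)); after release of (1, 2) the pool is (6, 5)


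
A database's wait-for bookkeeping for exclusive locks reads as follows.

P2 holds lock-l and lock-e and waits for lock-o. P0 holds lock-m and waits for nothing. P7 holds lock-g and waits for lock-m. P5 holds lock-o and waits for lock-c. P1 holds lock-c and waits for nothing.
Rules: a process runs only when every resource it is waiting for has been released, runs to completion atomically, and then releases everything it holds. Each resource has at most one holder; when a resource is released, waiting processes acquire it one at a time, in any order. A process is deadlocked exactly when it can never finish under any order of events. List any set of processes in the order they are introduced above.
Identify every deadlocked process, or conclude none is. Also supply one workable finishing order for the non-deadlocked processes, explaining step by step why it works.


Nothing here is deadlocked.
Key observation: all waits point, directly or indirectly, at processes that can finish, so nothing is permanently blocked.
One completion order for the rest: P0, P1, P5, P7, P2.
Walking it through:
  run P0 (it waits on nothing); releases lock-m
  run P1 (it waits on nothing); releases lock-c
  run P5 (all its waits — lock-c — are resolved); releases lock-o
  run P7 (all its waits — lock-m — are resolved); releases lock-g
  run P2 (all its waits — lock-o — are resolved); releases lock-l and lock-e


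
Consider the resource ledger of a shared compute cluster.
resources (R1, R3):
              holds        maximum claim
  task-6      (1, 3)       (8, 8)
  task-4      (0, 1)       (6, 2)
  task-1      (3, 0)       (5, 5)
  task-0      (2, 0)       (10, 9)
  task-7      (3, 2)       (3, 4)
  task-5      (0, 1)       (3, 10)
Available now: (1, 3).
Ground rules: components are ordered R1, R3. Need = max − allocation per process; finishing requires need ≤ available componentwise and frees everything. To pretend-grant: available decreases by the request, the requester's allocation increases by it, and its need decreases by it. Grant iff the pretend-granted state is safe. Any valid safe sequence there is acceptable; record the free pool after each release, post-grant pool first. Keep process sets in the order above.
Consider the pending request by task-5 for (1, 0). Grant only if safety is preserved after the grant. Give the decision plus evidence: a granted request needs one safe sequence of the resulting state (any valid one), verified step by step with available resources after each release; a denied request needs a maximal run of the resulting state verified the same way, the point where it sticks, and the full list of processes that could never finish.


DENY: after the grant no complete ordering would exist.
Key observation: after task-7, task-1, task-4 the pool peaks at (6, 6), and each blocked process is short somewhere: task-6 on R1; task-0 on R1, R3; task-5 on R3.
On the post-grant state, task-7, task-1, task-4 is a maximal run — nothing extends it. Verifying each step:
  pool = (0, 3)
  run task-7 (needs (0, 2), free (0, 3)); after release of (3, 2) the pool is (3, 5)
  run task-1 (needs (2, 5), free (3, 5)); after release of (3, 0) the pool is (6, 5)
  run task-4 (needs (6, 1), free (6, 5)); after release of (0, 1) the pool is (6, 6)
  task-6 still needs (7, 5) but only (6, 6) is free — short on R1
  task-0 still needs (8, 9) but only (6, 6) is free — short on R1 and R3
  task-5 still needs (2, 9) but only (6, 6) is free — short on R3
Processes that could never finish after the grant: task-6, task-0 and task-5.


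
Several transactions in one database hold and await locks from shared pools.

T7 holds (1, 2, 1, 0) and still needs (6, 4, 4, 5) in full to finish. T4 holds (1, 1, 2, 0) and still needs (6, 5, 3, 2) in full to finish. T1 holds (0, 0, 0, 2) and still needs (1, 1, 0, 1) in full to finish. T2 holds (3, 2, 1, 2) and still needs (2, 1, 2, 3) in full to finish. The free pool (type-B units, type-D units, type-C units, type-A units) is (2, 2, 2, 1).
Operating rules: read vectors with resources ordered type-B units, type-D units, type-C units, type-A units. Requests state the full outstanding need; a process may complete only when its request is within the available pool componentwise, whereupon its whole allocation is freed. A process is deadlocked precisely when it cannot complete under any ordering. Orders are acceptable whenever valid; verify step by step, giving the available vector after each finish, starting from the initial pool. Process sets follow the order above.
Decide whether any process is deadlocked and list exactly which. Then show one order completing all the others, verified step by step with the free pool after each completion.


Deadlocked set: T7 and T4.
Key observation: once T1, T2 finish, the pool peaks at (5, 4, 3, 5) — and every remaining process still needs more type-B units than that.
One completion order for the rest: T1, T2. Step-by-step check:
  pool = (2, 2, 2, 1)
  run T1 (needs (1, 1, 0, 1), free (2, 2, 2, 1)); after release of (0, 0, 0, 2) the pool is (2, 2, 2, 3)
  run T2 (needs (2, 1, 2, 3), free (2, 2, 2, 3)); after release of (3, 2, 1, 2) the pool is (5, 4, 3, 5)
The stuck group stays short no matter what:
  T7 still needs (6, 4, 4, 5) but only (5, 4, 3, 5) is free — short on type-B units and type-C units
  T4 still needs (6, 5, 3, 2) but only (5, 4, 3, 5) is free — short on type-B units and type-D units


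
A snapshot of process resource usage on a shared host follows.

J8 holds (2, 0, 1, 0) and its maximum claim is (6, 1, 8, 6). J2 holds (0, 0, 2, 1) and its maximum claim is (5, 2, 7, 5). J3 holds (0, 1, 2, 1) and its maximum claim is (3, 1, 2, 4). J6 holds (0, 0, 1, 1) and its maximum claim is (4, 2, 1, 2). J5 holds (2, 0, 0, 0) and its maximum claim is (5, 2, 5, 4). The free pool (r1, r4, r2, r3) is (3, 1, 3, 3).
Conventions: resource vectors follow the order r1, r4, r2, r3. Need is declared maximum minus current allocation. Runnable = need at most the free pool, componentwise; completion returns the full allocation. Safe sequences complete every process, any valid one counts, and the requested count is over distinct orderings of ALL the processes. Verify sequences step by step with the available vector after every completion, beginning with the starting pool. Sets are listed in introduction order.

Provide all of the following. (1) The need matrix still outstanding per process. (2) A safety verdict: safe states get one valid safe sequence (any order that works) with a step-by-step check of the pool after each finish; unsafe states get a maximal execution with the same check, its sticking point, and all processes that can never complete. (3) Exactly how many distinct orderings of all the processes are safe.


(1) Remaining need (order r1, r4, r2, r3):
  J8: (4, 1, 7, 6)
  J2: (5, 2, 5, 4)
  J3: (3, 0, 0, 3)
  J6: (4, 2, 0, 1)
  J5: (3, 2, 5, 4)
(2) SAFE, for example via the order J3, J5, J6, J2, J8.
Key observation: J3 marks the first exact bind of the order: its need (3, 0, 0, 3) fits the free (3, 1, 3, 3) with zero slack on a requested resource.
Check, step by step:
  pool = (3, 1, 3, 3)
  J3: need (3, 0, 0, 3) fits (3, 1, 3, 3); releases (0, 1, 2, 1), pool now (3, 2, 5, 4)
  J5: need (3, 2, 5, 4) fits (3, 2, 5, 4); releases (2, 0, 0, 0), pool now (5, 2, 5, 4)
  J6: need (4, 2, 0, 1) fits (5, 2, 5, 4); releases (0, 0, 1, 1), pool now (5, 2, 6, 5)
  J2: need (5, 2, 5, 4) fits (5, 2, 6, 5); releases (0, 0, 2, 1), pool now (5, 2, 8, 6)
  J8: need (4, 1, 7, 6) fits (5, 2, 8, 6); releases (2, 0, 1, 0), pool now (7, 2, 9, 6)
(3) The exact count: 2 of the possible complete orderings are safe sequences.


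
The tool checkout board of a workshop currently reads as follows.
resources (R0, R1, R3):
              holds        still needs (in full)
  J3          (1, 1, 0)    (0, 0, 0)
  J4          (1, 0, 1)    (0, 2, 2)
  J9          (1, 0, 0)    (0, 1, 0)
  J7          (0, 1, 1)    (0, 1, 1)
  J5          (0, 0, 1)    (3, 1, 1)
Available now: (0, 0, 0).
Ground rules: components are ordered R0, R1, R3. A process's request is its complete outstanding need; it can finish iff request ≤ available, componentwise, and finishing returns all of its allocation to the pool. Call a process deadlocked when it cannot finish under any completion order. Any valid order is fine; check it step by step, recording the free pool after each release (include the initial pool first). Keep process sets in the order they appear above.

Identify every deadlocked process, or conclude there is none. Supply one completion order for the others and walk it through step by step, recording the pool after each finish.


Deadlocked: J4, J7 and J5.
Key observation: J3, J9 can finish, but then (2, 1, 0) is all there is, and the blocked group's R3 demands exceed it.
A valid finishing order for the others: J3, J9. Walking it through:
  pool = (0, 0, 0)
  J3: need (0, 0, 0) fits (0, 0, 0); releases (1, 1, 0), pool now (1, 1, 0)
  J9: need (0, 1, 0) fits (1, 1, 0); releases (1, 0, 0), pool now (2, 1, 0)
The stuck group stays short no matter what:
  blocked: J4 wants (0, 2, 2), pool (2, 1, 0) — not enough R1 and R3
  blocked: J7 wants (0, 1, 1), pool (2, 1, 0) — not enough R3
  blocked: J5 wants (3, 1, 1), pool (2, 1, 0) — not enough R0 and R3


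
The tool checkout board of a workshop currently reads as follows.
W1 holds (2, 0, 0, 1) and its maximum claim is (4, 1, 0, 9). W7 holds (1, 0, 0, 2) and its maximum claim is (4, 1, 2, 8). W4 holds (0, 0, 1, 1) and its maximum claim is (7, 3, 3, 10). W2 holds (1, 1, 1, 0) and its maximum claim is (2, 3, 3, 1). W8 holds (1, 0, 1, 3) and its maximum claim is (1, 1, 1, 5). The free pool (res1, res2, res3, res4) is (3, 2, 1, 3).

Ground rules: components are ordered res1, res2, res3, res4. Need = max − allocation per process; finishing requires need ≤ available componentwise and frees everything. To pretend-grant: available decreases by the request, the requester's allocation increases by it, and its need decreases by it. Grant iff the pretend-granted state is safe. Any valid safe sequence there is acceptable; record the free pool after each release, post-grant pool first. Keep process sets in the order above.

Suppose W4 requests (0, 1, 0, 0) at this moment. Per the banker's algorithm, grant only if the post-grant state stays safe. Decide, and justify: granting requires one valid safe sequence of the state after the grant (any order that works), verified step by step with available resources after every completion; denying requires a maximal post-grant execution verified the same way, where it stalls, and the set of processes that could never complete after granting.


DENY — the pretend-granted state is unsafe.
Key observation: W8, W7, W1 can finish, but then (7, 1, 2, 9) is all there is, and the blocked group's res2 demands exceed it.
After a pretend grant, a maximal execution: W8, W7, W1 — then nothing else fits. Check, step by step:
  pool = (3, 1, 1, 3)
  W8: need (0, 1, 0, 2) fits (3, 1, 1, 3); releases (1, 0, 1, 3), pool now (4, 1, 2, 6)
  W7: need (3, 1, 2, 6) fits (4, 1, 2, 6); releases (1, 0, 0, 2), pool now (5, 1, 2, 8)
  W1: need (2, 1, 0, 8) fits (5, 1, 2, 8); releases (2, 0, 0, 1), pool now (7, 1, 2, 9)
  W4 cannot run: need (7, 2, 2, 9) vs free (7, 1, 2, 9) (insufficient res2)
  W2 cannot run: need (1, 2, 2, 1) vs free (7, 1, 2, 9) (insufficient res2)
Had the request been granted, W4 and W2 could never finish.


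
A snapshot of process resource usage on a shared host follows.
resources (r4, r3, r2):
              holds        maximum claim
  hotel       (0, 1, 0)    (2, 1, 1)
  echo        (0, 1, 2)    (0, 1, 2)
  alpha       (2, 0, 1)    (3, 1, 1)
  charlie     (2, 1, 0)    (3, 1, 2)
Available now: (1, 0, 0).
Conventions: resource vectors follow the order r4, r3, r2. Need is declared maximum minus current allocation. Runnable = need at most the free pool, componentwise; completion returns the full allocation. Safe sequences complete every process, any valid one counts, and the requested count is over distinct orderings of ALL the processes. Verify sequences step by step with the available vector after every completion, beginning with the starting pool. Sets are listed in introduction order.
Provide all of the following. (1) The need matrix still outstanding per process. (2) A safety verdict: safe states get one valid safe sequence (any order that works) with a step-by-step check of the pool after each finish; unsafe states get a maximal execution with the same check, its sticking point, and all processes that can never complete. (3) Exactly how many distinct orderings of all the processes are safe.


(1) Remaining need (order r4, r3, r2):
  hotel: (2, 0, 1)
  echo: (0, 0, 0)
  alpha: (1, 1, 0)
  charlie: (1, 0, 2)
(2) SAFE, for example via the order echo, alpha, hotel, charlie.
Key observation: at alpha the run first touches a limit — (1, 1, 0) against (1, 1, 2), exact on a resource it actually requests.
Check, step by step:
  pool = (1, 0, 0)
  echo needs (0, 0, 0) <= (1, 0, 0) -> finishes; pool += (0, 1, 2) = (1, 1, 2)
  alpha needs (1, 1, 0) <= (1, 1, 2) -> finishes; pool += (2, 0, 1) = (3, 1, 3)
  hotel needs (2, 0, 1) <= (3, 1, 3) -> finishes; pool += (0, 1, 0) = (3, 2, 3)
  charlie needs (1, 0, 2) <= (3, 2, 3) -> finishes; pool += (2, 1, 0) = (5, 3, 3)
(3) Precisely 4 of the possible complete orderings are safe sequences.


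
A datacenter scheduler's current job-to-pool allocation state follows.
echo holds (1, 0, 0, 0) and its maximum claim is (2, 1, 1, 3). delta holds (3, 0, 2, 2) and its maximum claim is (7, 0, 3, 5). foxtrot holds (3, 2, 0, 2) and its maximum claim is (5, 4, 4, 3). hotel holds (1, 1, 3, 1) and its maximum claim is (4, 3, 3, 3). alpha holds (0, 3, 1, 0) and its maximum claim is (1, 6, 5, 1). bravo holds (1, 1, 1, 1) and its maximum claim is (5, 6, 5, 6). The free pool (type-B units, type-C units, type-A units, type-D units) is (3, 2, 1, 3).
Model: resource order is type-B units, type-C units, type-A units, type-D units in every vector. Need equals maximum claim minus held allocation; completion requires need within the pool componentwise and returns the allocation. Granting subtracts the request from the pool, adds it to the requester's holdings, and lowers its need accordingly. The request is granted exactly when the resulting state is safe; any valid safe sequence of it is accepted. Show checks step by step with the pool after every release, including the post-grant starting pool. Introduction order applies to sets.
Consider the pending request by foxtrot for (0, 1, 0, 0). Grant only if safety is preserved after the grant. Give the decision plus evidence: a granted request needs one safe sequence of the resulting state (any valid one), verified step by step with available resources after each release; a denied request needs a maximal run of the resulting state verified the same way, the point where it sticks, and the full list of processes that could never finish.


DENY. Granting would leave the state unsafe.
Key observation: after echo, delta the pool peaks at (7, 1, 3, 5), and each blocked process is short somewhere: foxtrot on type-A units; hotel on type-C units; alpha on type-C units, type-A units; bravo on type-C units, type-A units.
On the post-grant state, echo, delta is a maximal run — nothing extends it. Walking it through:
  pool = (3, 1, 1, 3)
  echo: need (1, 1, 1, 3) fits (3, 1, 1, 3); releases (1, 0, 0, 0), pool now (4, 1, 1, 3)
  delta: need (4, 0, 1, 3) fits (4, 1, 1, 3); releases (3, 0, 2, 2), pool now (7, 1, 3, 5)
  foxtrot still needs (2, 1, 4, 1) but only (7, 1, 3, 5) is free — short on type-A units
  hotel still needs (3, 2, 0, 2) but only (7, 1, 3, 5) is free — short on type-C units
  alpha still needs (1, 3, 4, 1) but only (7, 1, 3, 5) is free — short on type-C units and type-A units
  bravo still needs (4, 5, 4, 5) but only (7, 1, 3, 5) is free — short on type-C units and type-A units
Processes that could never finish after the grant: foxtrot, hotel, alpha and bravo.


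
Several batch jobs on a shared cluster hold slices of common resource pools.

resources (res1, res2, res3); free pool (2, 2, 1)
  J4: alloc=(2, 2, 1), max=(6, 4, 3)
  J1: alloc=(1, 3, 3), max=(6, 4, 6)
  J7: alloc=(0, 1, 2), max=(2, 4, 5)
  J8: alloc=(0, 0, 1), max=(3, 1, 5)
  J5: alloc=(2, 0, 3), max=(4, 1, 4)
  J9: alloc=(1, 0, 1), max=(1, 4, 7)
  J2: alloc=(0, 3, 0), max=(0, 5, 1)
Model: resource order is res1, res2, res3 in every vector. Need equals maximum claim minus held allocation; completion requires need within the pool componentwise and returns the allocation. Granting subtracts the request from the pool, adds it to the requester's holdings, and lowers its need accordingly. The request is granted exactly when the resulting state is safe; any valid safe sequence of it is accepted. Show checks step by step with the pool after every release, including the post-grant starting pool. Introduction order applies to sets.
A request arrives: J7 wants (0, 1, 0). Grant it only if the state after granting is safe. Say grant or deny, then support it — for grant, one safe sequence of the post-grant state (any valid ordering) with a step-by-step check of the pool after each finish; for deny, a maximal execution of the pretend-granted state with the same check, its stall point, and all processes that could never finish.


DENY. Granting would leave the state unsafe.
Key observation: after J5, J8 the pool peaks at (4, 1, 5), and each blocked process is short somewhere: J4 on res2; J1 on res1; J7 on res2; J9 on res2, res3; J2 on res2.
Pretend the grant happened; the run J5, J8 goes as far as possible. Check, step by step:
  pool = (2, 1, 1)
  J5: need (2, 1, 1) fits (2, 1, 1); releases (2, 0, 3), pool now (4, 1, 4)
  J8: need (3, 1, 4) fits (4, 1, 4); releases (0, 0, 1), pool now (4, 1, 5)
  J4 cannot run: need (4, 2, 2) vs free (4, 1, 5) (insufficient res2)
  J1 cannot run: need (5, 1, 3) vs free (4, 1, 5) (insufficient res1)
  J7 cannot run: need (2, 2, 3) vs free (4, 1, 5) (insufficient res2)
  J9 cannot run: need (0, 4, 6) vs free (4, 1, 5) (insufficient res2 and res3)
  J2 cannot run: need (0, 2, 1) vs free (4, 1, 5) (insufficient res2)
Processes that could never finish after the grant: J4, J1, J7, J9 and J2.


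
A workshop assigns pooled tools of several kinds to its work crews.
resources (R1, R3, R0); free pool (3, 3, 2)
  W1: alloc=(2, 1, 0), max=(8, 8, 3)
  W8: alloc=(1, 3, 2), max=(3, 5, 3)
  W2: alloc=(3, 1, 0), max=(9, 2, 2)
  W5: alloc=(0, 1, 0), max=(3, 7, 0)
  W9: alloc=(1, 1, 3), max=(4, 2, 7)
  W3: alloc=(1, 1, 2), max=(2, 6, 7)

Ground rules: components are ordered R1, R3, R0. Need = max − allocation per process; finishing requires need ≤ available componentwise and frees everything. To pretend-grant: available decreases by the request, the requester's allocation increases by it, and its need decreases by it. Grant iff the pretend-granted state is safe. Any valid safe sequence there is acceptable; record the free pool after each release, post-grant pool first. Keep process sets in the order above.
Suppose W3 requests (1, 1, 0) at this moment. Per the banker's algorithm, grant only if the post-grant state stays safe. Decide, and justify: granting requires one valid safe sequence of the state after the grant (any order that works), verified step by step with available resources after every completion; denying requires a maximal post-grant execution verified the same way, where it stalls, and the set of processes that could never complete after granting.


GRANT — the state after the grant stays safe, e.g. via W8, W9, W3, W2, W1, W5.
Key observation: the grant leaves (2, 2, 2) free — enough for W8, whose release restarts the cascade.
Verifying the post-grant state step by step:
  pool = (2, 2, 2)
  W8 needs (2, 2, 1) <= (2, 2, 2) -> finishes; pool += (1, 3, 2) = (3, 5, 4)
  W9 needs (3, 1, 4) <= (3, 5, 4) -> finishes; pool += (1, 1, 3) = (4, 6, 7)
  W3 needs (0, 4, 5) <= (4, 6, 7) -> finishes; pool += (2, 2, 2) = (6, 8, 9)
  W2 needs (6, 1, 2) <= (6, 8, 9) -> finishes; pool += (3, 1, 0) = (9, 9, 9)
  W1 needs (6, 7, 3) <= (9, 9, 9) -> finishes; pool += (2, 1, 0) = (11, 10, 9)
  W5 needs (3, 6, 0) <= (11, 10, 9) -> finishes; pool += (0, 1, 0) = (11, 11, 9)


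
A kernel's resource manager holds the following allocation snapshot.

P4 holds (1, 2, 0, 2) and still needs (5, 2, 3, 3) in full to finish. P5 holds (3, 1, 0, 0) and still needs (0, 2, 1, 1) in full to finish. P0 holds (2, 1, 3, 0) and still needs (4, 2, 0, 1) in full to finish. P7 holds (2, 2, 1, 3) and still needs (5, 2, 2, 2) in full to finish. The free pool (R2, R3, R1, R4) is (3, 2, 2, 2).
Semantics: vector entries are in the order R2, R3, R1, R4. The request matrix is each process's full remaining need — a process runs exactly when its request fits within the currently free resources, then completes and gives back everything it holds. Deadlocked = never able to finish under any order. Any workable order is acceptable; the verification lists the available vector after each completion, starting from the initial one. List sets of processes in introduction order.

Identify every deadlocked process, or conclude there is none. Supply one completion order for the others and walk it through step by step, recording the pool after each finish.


No process is deadlocked.
Key observation: P5 can run right away; the returned allocation unlocks the remaining processes in turn.
One completion order for the rest: P5, P7, P0, P4. Step-by-step check:
  pool = (3, 2, 2, 2)
  P5: need (0, 2, 1, 1) fits (3, 2, 2, 2); releases (3, 1, 0, 0), pool now (6, 3, 2, 2)
  P7: need (5, 2, 2, 2) fits (6, 3, 2, 2); releases (2, 2, 1, 3), pool now (8, 5, 3, 5)
  P0: need (4, 2, 0, 1) fits (8, 5, 3, 5); releases (2, 1, 3, 0), pool now (10, 6, 6, 5)
  P4: need (5, 2, 3, 3) fits (10, 6, 6, 5); releases (1, 2, 0, 2), pool now (11, 8, 6, 7)


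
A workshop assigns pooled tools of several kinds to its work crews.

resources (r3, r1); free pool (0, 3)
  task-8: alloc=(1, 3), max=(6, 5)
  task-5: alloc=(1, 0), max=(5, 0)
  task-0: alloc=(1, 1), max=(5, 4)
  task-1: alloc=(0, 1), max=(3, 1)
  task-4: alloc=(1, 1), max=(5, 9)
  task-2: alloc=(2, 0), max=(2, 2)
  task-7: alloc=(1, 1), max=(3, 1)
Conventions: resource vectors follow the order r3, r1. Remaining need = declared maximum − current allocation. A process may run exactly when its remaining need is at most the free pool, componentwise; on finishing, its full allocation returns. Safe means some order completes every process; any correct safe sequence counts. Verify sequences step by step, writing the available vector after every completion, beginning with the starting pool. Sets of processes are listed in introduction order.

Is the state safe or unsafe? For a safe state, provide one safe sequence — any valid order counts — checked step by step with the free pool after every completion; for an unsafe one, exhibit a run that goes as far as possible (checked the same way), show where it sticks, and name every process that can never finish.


UNSAFE.
Key observation: task-2, task-7, task-1 can finish, but then (3, 5) is all there is, and the blocked group's r3 demands exceed it.
A maximal execution: task-2, task-7, task-1 — then nothing else fits. Check, step by step:
  pool = (0, 3)
  run task-2 (needs (0, 2), free (0, 3)); after release of (2, 0) the pool is (2, 3)
  run task-7 (needs (2, 0), free (2, 3)); after release of (1, 1) the pool is (3, 4)
  run task-1 (needs (3, 0), free (3, 4)); after release of (0, 1) the pool is (3, 5)
  blocked: task-8 wants (5, 2), pool (3, 5) — not enough r3
  blocked: task-5 wants (4, 0), pool (3, 5) — not enough r3
  blocked: task-0 wants (4, 3), pool (3, 5) — not enough r3
  blocked: task-4 wants (4, 8), pool (3, 5) — not enough r3 and r1
Permanently blocked: task-8, task-5, task-0 and task-4.


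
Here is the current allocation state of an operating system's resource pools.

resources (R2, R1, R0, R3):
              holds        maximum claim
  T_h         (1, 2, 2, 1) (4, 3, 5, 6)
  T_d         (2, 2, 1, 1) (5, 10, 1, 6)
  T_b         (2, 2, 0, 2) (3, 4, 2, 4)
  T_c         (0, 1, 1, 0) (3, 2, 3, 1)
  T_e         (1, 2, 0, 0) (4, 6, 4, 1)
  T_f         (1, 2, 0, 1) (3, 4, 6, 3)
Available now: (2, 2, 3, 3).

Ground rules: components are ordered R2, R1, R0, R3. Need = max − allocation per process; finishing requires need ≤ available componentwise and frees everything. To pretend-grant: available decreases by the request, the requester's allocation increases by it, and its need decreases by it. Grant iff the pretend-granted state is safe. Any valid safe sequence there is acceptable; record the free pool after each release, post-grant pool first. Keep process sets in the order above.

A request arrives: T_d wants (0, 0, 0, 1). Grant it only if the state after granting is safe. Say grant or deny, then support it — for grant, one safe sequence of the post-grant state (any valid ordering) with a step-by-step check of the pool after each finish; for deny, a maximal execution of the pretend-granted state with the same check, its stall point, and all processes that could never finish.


DENY — the pretend-granted state is unsafe.
Key observation: after T_b, T_c, T_e the pool peaks at (5, 7, 4, 4), and each blocked process is short somewhere: T_h on R3; T_d on R1; T_f on R0.
On the post-grant state, T_b, T_c, T_e is a maximal run — nothing extends it. Check, step by step:
  pool = (2, 2, 3, 2)
  run T_b (needs (1, 2, 2, 2), free (2, 2, 3, 2)); after release of (2, 2, 0, 2) the pool is (4, 4, 3, 4)
  run T_c (needs (3, 1, 2, 1), free (4, 4, 3, 4)); after release of (0, 1, 1, 0) the pool is (4, 5, 4, 4)
  run T_e (needs (3, 4, 4, 1), free (4, 5, 4, 4)); after release of (1, 2, 0, 0) the pool is (5, 7, 4, 4)
  blocked: T_h wants (3, 1, 3, 5), pool (5, 7, 4, 4) — not enough R3
  blocked: T_d wants (3, 8, 0, 4), pool (5, 7, 4, 4) — not enough R1
  blocked: T_f wants (2, 2, 6, 2), pool (5, 7, 4, 4) — not enough R0
Had the request been granted, T_h, T_d and T_f could never finish.
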